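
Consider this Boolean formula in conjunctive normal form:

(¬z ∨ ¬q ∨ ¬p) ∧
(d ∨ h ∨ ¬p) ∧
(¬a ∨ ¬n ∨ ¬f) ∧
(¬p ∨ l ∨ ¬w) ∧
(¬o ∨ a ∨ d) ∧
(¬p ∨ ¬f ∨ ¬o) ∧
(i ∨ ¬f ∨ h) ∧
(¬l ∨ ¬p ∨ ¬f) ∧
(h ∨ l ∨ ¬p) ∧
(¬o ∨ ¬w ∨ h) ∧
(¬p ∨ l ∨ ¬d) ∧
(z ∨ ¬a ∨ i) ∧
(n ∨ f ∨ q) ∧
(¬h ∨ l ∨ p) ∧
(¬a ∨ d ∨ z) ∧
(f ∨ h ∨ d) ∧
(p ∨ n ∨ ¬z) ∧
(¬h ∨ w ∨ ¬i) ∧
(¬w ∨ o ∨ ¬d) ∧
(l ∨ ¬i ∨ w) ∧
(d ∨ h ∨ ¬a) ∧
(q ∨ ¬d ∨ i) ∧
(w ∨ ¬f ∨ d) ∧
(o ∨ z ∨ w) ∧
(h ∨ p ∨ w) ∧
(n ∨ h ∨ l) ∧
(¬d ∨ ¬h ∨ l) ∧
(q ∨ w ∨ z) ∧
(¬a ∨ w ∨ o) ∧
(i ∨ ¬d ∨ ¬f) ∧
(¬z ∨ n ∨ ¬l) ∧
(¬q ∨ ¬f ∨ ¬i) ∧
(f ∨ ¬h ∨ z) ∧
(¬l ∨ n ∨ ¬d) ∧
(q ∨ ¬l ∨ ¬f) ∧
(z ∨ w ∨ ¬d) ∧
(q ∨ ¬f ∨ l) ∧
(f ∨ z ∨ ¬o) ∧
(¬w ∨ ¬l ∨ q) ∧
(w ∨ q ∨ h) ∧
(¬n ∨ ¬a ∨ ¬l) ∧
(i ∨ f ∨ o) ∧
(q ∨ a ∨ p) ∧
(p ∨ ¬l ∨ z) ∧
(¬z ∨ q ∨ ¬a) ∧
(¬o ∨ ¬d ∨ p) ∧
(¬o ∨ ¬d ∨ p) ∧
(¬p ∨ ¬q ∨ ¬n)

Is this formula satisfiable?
Yes

Yes, the formula is satisfiable.

One satisfying assignment is: p=False, i=False, a=False, l=True, w=True, q=True, o=False, n=True, z=True, d=False, f=True, h=True

Verification: With this assignment, all 48 clauses evaluate to true.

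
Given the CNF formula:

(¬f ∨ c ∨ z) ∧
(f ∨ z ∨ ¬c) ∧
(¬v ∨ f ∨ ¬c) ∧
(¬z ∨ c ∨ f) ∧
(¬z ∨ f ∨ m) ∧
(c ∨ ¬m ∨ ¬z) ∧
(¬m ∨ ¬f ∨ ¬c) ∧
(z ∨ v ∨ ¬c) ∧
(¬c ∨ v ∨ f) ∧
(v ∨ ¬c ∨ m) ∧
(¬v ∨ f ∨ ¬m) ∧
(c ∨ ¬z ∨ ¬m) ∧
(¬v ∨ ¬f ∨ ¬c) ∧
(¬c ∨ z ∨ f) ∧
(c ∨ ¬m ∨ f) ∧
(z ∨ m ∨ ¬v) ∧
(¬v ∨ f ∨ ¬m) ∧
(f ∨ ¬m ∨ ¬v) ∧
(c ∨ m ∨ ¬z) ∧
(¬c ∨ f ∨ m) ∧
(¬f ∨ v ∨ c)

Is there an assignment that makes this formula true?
Yes

Yes, the formula is satisfiable.

One satisfying assignment is: m=False, v=False, z=False, f=False, c=False

Verification: With this assignment, all 21 clauses evaluate to true.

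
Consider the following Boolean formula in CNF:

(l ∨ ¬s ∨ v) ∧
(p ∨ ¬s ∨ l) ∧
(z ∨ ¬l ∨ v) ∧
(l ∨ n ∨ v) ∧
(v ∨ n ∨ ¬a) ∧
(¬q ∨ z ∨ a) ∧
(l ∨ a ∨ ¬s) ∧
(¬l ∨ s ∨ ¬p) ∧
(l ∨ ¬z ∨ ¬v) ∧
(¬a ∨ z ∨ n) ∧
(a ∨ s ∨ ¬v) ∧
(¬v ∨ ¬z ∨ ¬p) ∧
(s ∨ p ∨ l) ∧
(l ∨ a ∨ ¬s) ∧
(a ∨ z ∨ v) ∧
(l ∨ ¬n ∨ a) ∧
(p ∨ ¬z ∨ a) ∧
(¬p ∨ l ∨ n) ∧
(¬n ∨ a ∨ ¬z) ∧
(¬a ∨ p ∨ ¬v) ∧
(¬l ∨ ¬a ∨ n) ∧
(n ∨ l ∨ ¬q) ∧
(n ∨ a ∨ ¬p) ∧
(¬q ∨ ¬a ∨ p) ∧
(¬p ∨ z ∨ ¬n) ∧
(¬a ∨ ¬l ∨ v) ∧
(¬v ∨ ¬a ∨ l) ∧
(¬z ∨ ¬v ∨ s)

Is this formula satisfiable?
Yes

Yes, the formula is satisfiable.

One satisfying assignment is: a=False, n=False, p=False, s=True, v=True, z=False, l=True, q=False

Verification: With this assignment, all 28 clauses evaluate to true.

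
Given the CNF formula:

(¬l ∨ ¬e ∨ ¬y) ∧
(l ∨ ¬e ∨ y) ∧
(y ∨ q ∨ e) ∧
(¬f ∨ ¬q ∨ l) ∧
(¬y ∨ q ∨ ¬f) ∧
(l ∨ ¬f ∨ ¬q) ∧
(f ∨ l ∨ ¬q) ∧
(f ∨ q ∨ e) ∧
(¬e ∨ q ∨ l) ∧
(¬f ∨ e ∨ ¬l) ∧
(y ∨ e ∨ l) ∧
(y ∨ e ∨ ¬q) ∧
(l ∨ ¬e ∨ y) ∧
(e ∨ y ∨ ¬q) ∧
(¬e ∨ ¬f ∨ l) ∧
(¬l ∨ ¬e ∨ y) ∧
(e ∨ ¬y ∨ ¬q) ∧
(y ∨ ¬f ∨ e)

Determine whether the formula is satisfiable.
No

No, the formula is not satisfiable.

No assignment of truth values to the variables can make all 18 clauses true simultaneously.

The formula is UNSAT (unsatisfiable).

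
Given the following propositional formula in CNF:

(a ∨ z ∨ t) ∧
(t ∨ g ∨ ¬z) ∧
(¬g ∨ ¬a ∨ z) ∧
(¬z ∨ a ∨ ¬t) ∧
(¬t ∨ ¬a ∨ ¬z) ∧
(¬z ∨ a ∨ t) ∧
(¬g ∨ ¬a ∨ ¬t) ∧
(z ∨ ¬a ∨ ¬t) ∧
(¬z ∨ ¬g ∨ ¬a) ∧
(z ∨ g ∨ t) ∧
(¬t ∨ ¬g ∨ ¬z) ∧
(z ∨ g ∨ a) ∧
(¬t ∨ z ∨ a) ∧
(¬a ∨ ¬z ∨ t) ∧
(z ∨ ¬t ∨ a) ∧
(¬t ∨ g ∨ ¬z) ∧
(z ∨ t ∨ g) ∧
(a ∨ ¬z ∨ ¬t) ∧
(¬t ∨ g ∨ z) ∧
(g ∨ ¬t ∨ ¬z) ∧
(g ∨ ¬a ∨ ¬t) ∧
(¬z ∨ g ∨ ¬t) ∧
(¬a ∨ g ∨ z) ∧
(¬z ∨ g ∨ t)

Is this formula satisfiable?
No

No, the formula is not satisfiable.

No assignment of truth values to the variables can make all 24 clauses true simultaneously.

The formula is UNSAT (unsatisfiable).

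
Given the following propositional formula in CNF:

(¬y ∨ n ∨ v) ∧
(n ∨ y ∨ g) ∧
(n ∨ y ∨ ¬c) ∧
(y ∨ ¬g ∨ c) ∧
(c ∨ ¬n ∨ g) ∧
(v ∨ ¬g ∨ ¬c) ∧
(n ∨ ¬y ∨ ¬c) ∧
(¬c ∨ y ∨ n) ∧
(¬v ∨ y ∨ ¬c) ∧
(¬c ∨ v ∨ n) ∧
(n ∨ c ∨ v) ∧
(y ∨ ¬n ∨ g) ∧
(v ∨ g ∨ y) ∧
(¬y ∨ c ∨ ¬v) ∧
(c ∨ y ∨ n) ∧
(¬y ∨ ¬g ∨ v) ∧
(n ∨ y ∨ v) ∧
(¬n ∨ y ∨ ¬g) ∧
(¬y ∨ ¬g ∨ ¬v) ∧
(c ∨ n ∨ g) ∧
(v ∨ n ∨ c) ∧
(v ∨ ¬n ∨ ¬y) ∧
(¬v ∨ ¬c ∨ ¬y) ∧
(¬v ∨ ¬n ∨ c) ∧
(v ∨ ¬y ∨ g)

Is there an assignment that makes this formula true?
No

No, the formula is not satisfiable.

No assignment of truth values to the variables can make all 25 clauses true simultaneously.

The formula is UNSAT (unsatisfiable).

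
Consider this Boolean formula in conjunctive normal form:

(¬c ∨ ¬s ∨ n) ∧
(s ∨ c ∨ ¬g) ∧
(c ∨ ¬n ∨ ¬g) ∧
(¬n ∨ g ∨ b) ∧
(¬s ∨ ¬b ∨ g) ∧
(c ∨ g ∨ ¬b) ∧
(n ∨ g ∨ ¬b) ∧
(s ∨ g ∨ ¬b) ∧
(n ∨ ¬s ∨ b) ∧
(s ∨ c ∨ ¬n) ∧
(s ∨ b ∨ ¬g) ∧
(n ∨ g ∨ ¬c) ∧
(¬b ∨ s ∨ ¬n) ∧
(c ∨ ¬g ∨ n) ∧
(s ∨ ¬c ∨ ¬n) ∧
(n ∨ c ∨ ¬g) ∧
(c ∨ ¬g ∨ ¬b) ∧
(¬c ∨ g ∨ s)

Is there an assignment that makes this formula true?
Yes

Yes, the formula is satisfiable.

One satisfying assignment is: g=False, c=False, b=False, s=False, n=False

Verification: With this assignment, all 18 clauses evaluate to true.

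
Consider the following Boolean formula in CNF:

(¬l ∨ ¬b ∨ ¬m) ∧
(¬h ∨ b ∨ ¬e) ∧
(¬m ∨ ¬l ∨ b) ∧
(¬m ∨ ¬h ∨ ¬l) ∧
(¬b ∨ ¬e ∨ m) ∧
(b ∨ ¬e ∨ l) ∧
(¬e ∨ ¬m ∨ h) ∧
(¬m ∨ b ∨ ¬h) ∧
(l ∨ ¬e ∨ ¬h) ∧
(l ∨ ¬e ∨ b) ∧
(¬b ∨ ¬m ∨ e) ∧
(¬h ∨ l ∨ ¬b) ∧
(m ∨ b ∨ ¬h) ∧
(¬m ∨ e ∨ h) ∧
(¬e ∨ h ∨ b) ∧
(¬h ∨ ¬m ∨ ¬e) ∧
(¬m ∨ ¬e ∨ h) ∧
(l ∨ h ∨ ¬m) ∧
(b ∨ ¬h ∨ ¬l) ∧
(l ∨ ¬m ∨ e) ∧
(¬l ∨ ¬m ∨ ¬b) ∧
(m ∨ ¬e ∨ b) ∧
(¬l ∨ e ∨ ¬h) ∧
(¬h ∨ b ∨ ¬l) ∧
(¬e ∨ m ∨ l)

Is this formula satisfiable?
Yes

Yes, the formula is satisfiable.

One satisfying assignment is: l=False, b=False, h=False, e=False, m=False

Verification: With this assignment, all 25 clauses evaluate to true.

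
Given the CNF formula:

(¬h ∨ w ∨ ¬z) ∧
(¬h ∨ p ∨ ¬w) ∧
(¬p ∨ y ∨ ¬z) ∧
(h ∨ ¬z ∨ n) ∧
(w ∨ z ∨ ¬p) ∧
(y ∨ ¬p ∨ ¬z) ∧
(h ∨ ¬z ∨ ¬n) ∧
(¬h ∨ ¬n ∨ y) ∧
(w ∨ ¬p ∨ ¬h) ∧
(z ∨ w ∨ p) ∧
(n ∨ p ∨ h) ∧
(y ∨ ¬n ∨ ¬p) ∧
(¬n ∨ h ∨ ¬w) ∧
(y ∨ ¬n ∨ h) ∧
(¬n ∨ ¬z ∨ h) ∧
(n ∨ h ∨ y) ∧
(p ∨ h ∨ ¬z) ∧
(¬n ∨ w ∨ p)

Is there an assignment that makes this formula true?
Yes

Yes, the formula is satisfiable.

One satisfying assignment is: w=True, y=False, z=False, p=True, h=True, n=False

Verification: With this assignment, all 18 clauses evaluate to true.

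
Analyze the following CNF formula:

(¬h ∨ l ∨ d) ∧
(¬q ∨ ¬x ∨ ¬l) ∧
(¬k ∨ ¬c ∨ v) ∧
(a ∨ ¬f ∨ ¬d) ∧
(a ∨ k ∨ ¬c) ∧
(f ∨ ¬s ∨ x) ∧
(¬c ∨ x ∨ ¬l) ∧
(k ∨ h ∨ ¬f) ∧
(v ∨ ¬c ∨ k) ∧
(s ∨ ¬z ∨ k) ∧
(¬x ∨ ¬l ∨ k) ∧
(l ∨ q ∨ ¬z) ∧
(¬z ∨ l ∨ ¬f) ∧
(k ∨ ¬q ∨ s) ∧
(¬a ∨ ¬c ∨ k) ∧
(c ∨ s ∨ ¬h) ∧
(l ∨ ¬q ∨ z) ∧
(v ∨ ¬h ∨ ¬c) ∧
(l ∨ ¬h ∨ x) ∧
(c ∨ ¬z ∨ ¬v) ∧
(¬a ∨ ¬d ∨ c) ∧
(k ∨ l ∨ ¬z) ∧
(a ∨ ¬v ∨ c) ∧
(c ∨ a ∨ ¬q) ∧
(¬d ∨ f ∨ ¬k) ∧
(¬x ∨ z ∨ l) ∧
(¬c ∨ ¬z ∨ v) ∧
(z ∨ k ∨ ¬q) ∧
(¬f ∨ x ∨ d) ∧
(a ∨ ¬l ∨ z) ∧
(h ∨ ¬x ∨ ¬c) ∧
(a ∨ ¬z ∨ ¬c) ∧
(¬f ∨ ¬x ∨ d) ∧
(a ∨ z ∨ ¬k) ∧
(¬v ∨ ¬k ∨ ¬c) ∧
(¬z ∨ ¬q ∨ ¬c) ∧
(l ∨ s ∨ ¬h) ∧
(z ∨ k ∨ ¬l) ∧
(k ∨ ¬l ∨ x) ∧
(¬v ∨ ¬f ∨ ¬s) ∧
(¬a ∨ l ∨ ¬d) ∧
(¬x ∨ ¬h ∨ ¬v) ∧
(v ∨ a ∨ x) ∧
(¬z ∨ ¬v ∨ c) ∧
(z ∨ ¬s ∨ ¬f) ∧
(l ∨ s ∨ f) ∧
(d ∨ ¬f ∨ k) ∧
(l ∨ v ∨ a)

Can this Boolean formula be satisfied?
Yes

Yes, the formula is satisfiable.

One satisfying assignment is: v=False, k=True, c=False, d=False, s=False, z=False, a=True, x=False, l=True, q=False, f=False, h=False

Verification: With this assignment, all 48 clauses evaluate to true.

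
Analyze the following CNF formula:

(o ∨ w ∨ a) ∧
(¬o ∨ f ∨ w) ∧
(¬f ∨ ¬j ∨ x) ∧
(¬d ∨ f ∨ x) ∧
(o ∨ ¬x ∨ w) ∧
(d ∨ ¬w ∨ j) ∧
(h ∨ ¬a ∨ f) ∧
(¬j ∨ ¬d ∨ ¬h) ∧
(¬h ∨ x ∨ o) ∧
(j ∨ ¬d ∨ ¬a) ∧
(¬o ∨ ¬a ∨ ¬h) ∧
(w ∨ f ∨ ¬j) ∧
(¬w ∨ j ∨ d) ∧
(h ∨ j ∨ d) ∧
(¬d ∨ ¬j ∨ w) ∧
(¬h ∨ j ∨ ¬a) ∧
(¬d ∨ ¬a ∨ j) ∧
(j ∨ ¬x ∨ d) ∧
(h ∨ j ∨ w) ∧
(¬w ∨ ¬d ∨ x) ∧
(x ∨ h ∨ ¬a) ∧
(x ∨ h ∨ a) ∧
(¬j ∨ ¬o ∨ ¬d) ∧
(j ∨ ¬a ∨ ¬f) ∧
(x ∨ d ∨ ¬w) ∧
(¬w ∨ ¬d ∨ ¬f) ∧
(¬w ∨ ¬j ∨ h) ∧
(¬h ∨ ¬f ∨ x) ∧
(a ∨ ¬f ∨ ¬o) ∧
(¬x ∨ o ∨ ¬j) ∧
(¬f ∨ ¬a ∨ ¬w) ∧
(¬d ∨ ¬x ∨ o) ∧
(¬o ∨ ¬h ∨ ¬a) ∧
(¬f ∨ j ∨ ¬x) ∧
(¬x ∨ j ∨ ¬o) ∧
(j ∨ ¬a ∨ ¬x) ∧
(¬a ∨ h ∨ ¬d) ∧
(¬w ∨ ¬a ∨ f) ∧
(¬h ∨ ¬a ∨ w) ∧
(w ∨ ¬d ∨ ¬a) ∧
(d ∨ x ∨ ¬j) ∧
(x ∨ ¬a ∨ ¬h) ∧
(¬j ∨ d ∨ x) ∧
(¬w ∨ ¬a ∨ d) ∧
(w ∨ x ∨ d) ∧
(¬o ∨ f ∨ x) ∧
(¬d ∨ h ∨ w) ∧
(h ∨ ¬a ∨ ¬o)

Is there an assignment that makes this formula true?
Yes

Yes, the formula is satisfiable.

One satisfying assignment is: f=False, x=True, j=True, d=False, h=True, w=True, o=True, a=False

Verification: With this assignment, all 48 clauses evaluate to true.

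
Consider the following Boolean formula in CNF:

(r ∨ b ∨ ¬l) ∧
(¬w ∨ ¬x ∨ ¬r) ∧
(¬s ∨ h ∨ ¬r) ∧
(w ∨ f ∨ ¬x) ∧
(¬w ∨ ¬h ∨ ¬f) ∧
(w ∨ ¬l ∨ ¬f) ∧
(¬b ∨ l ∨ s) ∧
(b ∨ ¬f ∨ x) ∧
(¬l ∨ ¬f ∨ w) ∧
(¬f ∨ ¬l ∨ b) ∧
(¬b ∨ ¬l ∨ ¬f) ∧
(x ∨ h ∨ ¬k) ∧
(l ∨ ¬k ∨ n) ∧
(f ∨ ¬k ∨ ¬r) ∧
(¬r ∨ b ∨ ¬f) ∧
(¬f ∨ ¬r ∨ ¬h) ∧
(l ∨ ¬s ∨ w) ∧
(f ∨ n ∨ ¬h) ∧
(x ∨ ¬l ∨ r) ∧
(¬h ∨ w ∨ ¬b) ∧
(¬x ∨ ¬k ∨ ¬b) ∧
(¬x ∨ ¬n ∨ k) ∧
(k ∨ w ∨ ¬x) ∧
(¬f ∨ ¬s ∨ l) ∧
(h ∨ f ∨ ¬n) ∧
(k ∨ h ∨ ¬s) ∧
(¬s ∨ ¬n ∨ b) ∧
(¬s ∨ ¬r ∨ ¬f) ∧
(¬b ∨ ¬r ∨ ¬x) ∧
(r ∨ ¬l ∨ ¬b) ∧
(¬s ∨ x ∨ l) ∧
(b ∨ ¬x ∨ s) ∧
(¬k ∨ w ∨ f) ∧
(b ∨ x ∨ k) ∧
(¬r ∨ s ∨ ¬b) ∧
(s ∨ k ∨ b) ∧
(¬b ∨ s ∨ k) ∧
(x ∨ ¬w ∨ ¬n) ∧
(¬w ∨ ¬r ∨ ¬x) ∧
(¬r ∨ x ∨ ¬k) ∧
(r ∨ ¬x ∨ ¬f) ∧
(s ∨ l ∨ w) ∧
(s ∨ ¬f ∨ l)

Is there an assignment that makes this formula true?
No

No, the formula is not satisfiable.

No assignment of truth values to the variables can make all 43 clauses true simultaneously.

The formula is UNSAT (unsatisfiable).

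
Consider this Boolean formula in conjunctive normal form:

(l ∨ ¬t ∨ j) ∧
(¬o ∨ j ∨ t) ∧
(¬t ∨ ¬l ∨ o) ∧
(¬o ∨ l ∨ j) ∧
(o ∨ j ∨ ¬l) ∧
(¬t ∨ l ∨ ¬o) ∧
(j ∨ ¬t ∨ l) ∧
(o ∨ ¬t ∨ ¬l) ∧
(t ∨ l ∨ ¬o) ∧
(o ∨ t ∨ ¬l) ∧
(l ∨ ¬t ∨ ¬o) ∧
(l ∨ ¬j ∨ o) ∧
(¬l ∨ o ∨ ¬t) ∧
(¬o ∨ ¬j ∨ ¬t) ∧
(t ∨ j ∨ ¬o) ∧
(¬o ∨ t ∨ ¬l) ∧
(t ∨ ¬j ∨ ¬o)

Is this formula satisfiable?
Yes

Yes, the formula is satisfiable.

One satisfying assignment is: l=False, o=False, j=False, t=False

Verification: With this assignment, all 17 clauses evaluate to true.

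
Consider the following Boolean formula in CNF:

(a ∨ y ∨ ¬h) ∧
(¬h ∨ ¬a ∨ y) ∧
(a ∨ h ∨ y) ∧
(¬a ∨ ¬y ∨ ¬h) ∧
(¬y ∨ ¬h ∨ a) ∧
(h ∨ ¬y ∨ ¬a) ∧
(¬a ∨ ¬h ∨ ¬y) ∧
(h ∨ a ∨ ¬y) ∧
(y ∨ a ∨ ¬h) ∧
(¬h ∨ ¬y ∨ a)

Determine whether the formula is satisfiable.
Yes

Yes, the formula is satisfiable.

One satisfying assignment is: h=False, a=True, y=False

Verification: With this assignment, all 10 clauses evaluate to true.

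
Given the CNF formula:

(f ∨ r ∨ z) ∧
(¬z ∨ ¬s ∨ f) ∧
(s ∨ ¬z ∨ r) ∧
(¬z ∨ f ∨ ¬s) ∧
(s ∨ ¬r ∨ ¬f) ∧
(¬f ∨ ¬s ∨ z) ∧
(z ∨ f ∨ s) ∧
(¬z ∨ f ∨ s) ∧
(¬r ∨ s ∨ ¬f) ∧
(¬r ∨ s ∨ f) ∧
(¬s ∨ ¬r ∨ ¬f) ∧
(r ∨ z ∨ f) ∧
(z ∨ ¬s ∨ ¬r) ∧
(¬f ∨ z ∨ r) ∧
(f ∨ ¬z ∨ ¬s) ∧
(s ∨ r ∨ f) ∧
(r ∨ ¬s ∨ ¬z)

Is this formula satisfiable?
No

No, the formula is not satisfiable.

No assignment of truth values to the variables can make all 17 clauses true simultaneously.

The formula is UNSAT (unsatisfiable).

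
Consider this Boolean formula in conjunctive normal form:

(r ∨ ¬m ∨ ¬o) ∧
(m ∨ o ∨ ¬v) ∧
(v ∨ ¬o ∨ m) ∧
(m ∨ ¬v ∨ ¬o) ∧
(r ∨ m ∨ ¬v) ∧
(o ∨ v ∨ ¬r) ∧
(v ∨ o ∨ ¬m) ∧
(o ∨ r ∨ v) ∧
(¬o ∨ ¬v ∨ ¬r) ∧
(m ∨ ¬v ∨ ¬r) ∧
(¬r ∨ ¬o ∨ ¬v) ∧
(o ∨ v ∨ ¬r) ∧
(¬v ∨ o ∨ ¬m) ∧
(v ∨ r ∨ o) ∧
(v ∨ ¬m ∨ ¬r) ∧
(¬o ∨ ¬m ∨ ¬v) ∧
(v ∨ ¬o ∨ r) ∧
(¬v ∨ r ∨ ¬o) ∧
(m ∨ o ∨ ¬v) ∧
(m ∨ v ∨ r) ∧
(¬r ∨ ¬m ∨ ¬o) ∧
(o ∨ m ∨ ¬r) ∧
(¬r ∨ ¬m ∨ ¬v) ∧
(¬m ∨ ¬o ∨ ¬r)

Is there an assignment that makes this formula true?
No

No, the formula is not satisfiable.

No assignment of truth values to the variables can make all 24 clauses true simultaneously.

The formula is UNSAT (unsatisfiable).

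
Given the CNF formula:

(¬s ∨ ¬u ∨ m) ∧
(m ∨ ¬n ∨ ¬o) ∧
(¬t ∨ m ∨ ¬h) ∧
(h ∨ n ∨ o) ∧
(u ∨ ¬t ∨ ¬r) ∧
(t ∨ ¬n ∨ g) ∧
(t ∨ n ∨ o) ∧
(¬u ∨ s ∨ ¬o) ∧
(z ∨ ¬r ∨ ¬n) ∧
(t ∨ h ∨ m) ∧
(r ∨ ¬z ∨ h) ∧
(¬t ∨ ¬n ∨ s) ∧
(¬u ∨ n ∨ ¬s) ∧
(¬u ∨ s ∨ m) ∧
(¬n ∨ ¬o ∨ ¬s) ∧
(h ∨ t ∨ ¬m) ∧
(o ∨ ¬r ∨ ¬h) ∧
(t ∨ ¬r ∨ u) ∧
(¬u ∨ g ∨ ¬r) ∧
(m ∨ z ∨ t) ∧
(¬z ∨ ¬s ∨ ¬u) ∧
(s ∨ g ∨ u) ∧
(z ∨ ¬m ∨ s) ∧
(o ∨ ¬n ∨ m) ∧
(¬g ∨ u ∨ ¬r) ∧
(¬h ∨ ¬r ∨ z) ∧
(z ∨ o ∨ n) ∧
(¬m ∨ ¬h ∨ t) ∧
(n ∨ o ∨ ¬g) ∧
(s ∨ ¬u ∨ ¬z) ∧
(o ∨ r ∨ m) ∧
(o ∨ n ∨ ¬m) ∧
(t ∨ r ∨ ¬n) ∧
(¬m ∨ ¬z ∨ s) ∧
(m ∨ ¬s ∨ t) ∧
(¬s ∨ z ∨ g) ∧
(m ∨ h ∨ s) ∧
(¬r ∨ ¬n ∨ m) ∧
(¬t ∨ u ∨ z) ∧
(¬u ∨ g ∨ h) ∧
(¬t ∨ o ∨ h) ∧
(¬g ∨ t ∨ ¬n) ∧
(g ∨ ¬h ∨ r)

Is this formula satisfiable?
Yes

Yes, the formula is satisfiable.

One satisfying assignment is: h=True, g=True, u=True, r=False, t=True, m=True, n=True, o=False, s=True, z=False

Verification: With this assignment, all 43 clauses evaluate to true.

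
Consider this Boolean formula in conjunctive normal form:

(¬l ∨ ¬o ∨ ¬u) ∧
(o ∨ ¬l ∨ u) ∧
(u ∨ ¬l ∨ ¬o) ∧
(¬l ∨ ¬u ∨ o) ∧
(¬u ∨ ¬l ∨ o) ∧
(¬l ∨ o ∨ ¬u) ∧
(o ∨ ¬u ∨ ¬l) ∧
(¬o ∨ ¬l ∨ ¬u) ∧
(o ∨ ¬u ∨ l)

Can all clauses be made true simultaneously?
Yes

Yes, the formula is satisfiable.

One satisfying assignment is: u=False, o=False, l=False

Verification: With this assignment, all 9 clauses evaluate to true.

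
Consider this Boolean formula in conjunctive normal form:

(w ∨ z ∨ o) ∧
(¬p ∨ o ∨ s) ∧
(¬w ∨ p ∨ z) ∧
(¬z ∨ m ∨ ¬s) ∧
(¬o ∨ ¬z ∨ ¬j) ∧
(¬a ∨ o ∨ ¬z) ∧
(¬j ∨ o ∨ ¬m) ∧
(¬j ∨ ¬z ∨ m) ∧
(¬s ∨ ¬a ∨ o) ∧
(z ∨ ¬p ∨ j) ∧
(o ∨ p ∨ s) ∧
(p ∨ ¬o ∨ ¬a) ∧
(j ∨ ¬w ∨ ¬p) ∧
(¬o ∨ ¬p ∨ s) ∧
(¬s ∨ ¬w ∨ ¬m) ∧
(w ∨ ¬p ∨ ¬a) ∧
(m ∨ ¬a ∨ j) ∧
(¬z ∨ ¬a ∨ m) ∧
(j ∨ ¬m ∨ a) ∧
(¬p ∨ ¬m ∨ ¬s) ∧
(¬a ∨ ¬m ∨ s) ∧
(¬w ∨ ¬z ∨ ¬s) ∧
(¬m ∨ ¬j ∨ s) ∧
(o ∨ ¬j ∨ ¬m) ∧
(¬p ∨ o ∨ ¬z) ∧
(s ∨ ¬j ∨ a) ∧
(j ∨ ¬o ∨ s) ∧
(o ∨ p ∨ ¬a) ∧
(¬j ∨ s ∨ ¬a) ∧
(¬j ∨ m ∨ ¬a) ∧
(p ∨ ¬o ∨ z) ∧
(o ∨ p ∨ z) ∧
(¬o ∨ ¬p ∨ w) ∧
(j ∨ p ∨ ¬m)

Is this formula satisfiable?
Yes

Yes, the formula is satisfiable.

One satisfying assignment is: p=True, z=False, j=True, w=True, a=False, s=True, o=True, m=False

Verification: With this assignment, all 34 clauses evaluate to true.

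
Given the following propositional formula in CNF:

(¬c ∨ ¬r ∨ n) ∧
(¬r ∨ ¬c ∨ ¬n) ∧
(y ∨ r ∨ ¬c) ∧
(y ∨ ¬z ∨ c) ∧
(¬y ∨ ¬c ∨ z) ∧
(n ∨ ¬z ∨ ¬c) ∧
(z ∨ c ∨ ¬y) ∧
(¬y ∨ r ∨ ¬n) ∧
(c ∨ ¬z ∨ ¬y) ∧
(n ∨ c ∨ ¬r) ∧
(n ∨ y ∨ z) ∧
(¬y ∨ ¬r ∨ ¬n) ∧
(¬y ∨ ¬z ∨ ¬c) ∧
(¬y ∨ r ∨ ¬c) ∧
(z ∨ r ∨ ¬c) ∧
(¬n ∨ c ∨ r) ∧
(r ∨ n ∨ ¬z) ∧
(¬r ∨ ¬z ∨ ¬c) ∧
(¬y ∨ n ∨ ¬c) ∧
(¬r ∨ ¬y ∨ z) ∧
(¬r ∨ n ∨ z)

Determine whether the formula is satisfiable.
Yes

Yes, the formula is satisfiable.

One satisfying assignment is: r=True, n=True, y=False, c=False, z=False

Verification: With this assignment, all 21 clauses evaluate to true.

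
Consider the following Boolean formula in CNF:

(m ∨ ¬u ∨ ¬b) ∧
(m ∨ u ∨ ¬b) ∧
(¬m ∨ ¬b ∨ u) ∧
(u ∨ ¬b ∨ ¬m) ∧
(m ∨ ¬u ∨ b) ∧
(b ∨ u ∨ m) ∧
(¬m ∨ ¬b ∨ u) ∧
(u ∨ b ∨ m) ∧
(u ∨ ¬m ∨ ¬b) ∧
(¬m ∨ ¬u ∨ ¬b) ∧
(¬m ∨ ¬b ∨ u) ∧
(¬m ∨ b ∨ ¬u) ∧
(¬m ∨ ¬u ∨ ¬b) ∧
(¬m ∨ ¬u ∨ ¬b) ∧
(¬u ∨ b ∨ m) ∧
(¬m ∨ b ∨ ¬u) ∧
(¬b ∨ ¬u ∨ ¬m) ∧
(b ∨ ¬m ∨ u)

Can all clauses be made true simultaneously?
No

No, the formula is not satisfiable.

No assignment of truth values to the variables can make all 18 clauses true simultaneously.

The formula is UNSAT (unsatisfiable).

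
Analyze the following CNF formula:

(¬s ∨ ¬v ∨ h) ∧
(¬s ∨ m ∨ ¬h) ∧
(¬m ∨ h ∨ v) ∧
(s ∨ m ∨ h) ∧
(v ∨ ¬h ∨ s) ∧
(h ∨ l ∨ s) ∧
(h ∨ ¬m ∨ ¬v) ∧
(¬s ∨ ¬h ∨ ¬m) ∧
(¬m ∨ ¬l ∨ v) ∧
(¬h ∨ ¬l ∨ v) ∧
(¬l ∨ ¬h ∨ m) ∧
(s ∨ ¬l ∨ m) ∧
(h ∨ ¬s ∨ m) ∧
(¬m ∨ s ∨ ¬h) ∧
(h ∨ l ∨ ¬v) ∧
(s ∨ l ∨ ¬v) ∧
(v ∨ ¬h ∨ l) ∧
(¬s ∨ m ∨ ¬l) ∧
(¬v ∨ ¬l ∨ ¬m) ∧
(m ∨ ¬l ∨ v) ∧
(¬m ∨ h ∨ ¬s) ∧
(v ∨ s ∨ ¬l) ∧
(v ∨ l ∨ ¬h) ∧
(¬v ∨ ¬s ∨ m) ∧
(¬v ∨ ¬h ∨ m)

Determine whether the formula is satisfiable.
No

No, the formula is not satisfiable.

No assignment of truth values to the variables can make all 25 clauses true simultaneously.

The formula is UNSAT (unsatisfiable).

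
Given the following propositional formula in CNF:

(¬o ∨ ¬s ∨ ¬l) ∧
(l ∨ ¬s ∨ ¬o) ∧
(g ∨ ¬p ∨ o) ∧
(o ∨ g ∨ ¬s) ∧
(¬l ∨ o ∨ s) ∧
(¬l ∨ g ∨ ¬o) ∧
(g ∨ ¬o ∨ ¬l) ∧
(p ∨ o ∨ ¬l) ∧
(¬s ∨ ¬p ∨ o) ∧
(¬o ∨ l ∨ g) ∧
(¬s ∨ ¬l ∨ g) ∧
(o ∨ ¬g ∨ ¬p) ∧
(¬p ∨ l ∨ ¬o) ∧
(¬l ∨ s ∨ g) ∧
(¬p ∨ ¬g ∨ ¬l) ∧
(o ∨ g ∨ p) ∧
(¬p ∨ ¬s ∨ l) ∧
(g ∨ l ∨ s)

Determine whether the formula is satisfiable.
Yes

Yes, the formula is satisfiable.

One satisfying assignment is: o=False, l=False, s=False, g=True, p=False

Verification: With this assignment, all 18 clauses evaluate to true.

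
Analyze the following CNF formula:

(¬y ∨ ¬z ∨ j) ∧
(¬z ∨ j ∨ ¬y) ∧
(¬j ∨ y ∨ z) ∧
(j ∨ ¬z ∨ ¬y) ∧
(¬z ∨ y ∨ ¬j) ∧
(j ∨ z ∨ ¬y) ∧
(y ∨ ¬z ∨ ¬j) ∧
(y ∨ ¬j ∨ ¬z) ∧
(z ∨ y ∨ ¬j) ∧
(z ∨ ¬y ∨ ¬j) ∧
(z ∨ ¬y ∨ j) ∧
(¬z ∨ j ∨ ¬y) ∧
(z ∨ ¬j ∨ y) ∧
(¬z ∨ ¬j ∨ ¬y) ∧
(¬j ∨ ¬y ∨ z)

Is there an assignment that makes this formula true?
Yes

Yes, the formula is satisfiable.

One satisfying assignment is: j=False, z=False, y=False

Verification: With this assignment, all 15 clauses evaluate to true.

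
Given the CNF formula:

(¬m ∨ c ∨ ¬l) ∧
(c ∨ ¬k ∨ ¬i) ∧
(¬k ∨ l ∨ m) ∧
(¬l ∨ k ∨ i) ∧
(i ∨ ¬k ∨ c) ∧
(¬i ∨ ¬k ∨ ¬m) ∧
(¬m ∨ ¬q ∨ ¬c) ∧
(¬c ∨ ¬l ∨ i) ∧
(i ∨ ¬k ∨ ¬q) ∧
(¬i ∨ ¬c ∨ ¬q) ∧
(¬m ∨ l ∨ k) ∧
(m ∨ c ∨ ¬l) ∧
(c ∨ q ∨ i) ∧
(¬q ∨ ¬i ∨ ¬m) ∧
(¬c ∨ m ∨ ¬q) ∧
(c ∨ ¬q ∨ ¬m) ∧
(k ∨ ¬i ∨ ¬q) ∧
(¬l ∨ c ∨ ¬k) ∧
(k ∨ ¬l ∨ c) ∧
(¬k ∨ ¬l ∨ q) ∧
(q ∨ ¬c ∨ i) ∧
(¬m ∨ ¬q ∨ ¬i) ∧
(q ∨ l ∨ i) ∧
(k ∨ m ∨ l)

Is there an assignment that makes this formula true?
Yes

Yes, the formula is satisfiable.

One satisfying assignment is: i=True, l=True, k=False, q=False, m=True, c=True

Verification: With this assignment, all 24 clauses evaluate to true.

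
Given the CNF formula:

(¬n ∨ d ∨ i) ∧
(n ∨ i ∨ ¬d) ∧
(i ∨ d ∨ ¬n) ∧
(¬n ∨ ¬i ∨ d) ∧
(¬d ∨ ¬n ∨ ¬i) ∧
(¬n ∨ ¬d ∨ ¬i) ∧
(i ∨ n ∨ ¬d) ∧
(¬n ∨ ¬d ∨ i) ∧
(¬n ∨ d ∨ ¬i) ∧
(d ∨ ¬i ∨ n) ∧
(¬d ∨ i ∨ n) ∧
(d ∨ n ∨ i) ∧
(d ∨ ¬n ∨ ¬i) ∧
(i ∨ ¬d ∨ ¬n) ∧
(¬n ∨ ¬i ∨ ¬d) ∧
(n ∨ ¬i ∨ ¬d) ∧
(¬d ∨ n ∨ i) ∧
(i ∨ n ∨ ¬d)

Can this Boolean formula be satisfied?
No

No, the formula is not satisfiable.

No assignment of truth values to the variables can make all 18 clauses true simultaneously.

The formula is UNSAT (unsatisfiable).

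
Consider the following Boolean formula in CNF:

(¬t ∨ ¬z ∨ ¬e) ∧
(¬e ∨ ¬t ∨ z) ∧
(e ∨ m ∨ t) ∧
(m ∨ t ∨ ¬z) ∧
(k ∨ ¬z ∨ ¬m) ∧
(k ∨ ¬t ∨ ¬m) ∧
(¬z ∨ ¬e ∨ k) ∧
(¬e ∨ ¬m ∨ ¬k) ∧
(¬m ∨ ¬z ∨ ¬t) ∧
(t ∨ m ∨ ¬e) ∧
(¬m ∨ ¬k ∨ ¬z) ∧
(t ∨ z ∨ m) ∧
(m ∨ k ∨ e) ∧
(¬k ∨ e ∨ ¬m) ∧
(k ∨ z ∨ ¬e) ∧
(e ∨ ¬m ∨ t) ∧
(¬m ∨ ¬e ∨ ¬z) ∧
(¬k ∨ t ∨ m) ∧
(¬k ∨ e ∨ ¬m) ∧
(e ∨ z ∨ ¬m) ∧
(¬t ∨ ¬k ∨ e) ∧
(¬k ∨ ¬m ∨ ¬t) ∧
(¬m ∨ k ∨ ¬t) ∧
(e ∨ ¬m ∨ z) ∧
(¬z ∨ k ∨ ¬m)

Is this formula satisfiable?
No

No, the formula is not satisfiable.

No assignment of truth values to the variables can make all 25 clauses true simultaneously.

The formula is UNSAT (unsatisfiable).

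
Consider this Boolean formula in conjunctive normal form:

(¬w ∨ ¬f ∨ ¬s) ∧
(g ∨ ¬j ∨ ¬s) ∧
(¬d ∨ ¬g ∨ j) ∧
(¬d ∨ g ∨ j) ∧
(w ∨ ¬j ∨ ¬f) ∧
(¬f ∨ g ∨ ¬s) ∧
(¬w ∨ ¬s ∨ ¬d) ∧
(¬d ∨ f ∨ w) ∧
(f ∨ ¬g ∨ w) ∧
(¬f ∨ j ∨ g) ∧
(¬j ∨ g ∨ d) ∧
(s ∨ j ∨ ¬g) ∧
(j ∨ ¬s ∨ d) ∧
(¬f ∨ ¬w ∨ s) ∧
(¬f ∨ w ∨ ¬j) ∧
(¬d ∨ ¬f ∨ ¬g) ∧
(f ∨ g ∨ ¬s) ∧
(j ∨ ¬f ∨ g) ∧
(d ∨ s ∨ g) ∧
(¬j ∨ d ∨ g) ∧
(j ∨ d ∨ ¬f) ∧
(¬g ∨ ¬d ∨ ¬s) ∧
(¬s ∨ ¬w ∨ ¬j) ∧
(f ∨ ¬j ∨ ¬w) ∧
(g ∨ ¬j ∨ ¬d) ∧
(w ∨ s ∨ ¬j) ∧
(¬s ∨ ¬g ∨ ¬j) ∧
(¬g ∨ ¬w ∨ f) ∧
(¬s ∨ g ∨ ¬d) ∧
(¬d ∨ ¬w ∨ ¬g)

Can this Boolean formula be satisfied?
No

No, the formula is not satisfiable.

No assignment of truth values to the variables can make all 30 clauses true simultaneously.

The formula is UNSAT (unsatisfiable).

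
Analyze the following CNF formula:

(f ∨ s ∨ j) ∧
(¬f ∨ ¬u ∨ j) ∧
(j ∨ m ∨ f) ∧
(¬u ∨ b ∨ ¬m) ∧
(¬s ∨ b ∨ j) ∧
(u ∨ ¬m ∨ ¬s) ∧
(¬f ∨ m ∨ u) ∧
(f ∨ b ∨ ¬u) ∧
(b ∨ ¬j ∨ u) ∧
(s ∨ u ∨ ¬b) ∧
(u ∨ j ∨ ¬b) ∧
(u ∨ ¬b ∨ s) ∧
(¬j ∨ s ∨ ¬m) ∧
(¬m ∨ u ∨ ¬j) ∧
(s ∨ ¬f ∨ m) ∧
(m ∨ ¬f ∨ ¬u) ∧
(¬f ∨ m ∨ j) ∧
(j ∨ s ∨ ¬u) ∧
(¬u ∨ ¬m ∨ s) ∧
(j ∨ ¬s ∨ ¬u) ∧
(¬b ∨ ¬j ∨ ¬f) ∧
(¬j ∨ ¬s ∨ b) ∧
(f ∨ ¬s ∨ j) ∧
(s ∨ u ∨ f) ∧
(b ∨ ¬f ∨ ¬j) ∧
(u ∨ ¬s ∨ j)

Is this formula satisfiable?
Yes

Yes, the formula is satisfiable.

One satisfying assignment is: m=False, u=False, s=True, b=True, j=True, f=False

Verification: With this assignment, all 26 clauses evaluate to true.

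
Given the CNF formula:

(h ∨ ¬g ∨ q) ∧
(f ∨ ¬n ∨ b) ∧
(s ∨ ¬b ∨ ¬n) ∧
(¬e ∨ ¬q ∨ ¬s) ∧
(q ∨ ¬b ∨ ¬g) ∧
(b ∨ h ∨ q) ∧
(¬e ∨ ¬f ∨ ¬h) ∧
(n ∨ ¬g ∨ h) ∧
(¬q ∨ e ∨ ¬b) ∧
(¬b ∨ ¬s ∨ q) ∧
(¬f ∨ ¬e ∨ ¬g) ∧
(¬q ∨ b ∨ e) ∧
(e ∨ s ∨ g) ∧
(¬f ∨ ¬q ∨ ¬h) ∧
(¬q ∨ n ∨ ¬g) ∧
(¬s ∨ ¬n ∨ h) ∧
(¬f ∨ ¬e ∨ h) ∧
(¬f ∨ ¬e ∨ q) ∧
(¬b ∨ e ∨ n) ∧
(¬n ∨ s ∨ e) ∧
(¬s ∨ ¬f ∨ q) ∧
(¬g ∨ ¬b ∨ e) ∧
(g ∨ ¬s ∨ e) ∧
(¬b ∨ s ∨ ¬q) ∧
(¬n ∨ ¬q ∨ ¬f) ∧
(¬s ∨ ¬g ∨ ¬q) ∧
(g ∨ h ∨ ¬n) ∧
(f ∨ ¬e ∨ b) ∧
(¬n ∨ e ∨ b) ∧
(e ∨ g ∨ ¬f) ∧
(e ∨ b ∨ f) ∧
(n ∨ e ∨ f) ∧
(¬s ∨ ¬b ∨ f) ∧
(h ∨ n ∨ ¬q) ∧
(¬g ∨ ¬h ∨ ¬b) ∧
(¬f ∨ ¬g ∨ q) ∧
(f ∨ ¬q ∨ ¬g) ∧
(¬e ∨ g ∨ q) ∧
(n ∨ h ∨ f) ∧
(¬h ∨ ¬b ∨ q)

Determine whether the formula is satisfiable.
No

No, the formula is not satisfiable.

No assignment of truth values to the variables can make all 40 clauses true simultaneously.

The formula is UNSAT (unsatisfiable).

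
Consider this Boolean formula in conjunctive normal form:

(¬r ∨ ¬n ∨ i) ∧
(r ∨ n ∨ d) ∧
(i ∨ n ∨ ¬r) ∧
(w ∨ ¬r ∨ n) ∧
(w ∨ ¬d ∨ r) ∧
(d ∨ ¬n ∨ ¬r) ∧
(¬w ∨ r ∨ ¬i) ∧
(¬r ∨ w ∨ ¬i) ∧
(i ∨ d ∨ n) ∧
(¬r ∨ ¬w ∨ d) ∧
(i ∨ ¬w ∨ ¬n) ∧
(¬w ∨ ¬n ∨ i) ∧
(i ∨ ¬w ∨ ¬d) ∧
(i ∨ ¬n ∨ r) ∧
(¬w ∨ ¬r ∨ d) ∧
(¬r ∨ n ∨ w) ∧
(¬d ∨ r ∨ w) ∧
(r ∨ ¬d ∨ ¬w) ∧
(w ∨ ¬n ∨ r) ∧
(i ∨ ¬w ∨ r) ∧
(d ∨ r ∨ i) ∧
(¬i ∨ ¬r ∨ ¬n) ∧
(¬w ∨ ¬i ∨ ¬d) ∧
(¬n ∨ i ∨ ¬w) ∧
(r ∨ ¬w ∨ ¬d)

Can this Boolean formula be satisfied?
No

No, the formula is not satisfiable.

No assignment of truth values to the variables can make all 25 clauses true simultaneously.

The formula is UNSAT (unsatisfiable).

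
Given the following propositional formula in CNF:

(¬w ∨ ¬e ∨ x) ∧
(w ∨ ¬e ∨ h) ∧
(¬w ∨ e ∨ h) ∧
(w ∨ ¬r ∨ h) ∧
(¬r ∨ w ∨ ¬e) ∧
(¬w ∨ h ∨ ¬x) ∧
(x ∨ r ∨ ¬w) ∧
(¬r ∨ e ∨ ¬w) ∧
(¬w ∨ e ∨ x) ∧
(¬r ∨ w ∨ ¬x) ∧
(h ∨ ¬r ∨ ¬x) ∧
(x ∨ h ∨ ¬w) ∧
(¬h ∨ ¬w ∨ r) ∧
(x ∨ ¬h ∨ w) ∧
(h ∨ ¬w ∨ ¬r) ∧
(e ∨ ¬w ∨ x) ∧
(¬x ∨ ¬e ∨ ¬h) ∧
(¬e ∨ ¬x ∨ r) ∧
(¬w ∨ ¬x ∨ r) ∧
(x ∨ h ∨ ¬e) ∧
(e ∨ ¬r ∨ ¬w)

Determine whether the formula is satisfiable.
Yes

Yes, the formula is satisfiable.

One satisfying assignment is: r=False, w=False, e=False, x=False, h=False

Verification: With this assignment, all 21 clauses evaluate to true.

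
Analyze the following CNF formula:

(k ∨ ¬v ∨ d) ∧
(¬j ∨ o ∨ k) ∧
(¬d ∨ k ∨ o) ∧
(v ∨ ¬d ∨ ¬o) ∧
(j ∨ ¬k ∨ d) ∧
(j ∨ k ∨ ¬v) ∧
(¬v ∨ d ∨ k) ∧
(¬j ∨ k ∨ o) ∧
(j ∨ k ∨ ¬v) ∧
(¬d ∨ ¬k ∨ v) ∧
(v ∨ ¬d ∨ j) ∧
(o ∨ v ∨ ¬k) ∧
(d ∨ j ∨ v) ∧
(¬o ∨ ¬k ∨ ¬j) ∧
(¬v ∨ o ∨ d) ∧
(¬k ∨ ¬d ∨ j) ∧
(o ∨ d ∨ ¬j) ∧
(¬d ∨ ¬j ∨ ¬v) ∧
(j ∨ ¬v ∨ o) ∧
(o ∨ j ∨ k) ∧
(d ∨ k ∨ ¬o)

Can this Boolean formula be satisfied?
No

No, the formula is not satisfiable.

No assignment of truth values to the variables can make all 21 clauses true simultaneously.

The formula is UNSAT (unsatisfiable).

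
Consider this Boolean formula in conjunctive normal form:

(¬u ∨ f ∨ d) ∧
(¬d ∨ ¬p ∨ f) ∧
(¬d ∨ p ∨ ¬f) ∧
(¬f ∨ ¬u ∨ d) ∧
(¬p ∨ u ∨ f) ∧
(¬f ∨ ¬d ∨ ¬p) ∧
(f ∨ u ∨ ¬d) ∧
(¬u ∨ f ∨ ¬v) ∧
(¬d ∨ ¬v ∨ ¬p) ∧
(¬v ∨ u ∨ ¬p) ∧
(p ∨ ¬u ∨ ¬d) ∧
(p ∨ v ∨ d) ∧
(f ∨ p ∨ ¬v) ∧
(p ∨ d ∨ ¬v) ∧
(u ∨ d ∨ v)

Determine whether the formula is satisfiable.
No

No, the formula is not satisfiable.

No assignment of truth values to the variables can make all 15 clauses true simultaneously.

The formula is UNSAT (unsatisfiable).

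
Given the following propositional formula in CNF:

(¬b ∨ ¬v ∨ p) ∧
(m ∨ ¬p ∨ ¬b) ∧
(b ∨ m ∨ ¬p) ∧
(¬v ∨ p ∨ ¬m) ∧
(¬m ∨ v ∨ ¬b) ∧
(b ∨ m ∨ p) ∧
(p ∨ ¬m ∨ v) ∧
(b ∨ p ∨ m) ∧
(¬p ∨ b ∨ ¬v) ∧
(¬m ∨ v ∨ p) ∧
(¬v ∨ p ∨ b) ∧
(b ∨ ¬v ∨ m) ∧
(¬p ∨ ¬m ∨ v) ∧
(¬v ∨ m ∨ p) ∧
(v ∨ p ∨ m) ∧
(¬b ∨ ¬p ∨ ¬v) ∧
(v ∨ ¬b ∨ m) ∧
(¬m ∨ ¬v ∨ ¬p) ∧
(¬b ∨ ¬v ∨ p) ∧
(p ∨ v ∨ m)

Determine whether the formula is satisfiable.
No

No, the formula is not satisfiable.

No assignment of truth values to the variables can make all 20 clauses true simultaneously.

The formula is UNSAT (unsatisfiable).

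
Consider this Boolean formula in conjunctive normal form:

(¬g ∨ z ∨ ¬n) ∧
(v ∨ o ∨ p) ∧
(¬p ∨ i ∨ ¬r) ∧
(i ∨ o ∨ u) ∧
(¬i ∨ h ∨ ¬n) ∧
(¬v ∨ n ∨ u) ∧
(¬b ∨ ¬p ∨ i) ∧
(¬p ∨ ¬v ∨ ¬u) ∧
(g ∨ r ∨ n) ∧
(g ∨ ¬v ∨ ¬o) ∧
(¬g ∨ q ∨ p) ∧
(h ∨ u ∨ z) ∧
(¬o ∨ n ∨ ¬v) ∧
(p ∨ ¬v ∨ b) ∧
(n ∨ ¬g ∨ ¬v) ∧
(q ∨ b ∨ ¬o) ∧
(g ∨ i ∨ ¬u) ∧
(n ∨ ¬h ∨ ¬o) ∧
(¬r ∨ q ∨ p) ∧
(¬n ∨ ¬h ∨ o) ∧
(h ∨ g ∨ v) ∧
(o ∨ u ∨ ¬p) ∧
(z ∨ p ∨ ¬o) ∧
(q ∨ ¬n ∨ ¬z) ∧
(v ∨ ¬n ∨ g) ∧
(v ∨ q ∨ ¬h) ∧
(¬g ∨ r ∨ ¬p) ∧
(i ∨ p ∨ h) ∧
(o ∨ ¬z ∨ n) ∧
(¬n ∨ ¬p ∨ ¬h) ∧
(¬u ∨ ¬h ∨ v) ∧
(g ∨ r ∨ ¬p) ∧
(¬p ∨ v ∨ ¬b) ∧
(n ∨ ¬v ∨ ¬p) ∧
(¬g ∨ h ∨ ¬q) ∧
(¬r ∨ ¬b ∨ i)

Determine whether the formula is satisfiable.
Yes

Yes, the formula is satisfiable.

One satisfying assignment is: g=True, q=False, v=False, i=True, r=True, p=True, n=False, b=False, z=False, h=False, u=True, o=False

Verification: With this assignment, all 36 clauses evaluate to true.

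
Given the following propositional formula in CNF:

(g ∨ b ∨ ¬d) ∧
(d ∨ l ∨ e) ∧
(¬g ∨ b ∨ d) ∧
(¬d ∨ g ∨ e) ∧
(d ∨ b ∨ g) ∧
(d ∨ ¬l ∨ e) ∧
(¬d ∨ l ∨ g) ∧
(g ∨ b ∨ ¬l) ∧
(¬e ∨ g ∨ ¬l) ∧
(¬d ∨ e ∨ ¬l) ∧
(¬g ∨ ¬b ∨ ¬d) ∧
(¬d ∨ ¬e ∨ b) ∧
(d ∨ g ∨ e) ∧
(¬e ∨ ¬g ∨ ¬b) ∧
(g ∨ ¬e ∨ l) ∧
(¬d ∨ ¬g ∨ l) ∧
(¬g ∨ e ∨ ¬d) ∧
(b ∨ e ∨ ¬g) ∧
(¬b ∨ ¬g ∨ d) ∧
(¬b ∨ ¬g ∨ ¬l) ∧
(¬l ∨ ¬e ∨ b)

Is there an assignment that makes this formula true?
No

No, the formula is not satisfiable.

No assignment of truth values to the variables can make all 21 clauses true simultaneously.

The formula is UNSAT (unsatisfiable).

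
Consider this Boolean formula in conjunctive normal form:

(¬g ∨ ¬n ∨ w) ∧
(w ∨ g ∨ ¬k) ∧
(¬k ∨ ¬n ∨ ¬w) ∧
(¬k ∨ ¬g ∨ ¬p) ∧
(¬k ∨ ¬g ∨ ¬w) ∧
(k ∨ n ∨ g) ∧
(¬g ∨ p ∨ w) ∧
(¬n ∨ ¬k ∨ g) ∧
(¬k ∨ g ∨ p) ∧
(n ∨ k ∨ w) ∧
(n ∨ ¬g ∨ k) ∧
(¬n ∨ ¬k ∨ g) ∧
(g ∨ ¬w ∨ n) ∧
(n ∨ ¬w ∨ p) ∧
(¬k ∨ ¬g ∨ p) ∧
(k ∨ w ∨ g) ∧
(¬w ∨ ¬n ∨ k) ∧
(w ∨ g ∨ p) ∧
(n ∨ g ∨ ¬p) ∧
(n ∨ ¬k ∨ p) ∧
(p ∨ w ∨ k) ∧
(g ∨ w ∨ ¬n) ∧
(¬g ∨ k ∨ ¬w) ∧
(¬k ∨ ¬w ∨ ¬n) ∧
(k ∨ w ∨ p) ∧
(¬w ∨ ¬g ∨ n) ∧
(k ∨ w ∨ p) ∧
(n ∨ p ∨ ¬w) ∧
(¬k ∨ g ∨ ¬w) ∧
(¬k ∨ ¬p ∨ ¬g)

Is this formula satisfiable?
No

No, the formula is not satisfiable.

No assignment of truth values to the variables can make all 30 clauses true simultaneously.

The formula is UNSAT (unsatisfiable).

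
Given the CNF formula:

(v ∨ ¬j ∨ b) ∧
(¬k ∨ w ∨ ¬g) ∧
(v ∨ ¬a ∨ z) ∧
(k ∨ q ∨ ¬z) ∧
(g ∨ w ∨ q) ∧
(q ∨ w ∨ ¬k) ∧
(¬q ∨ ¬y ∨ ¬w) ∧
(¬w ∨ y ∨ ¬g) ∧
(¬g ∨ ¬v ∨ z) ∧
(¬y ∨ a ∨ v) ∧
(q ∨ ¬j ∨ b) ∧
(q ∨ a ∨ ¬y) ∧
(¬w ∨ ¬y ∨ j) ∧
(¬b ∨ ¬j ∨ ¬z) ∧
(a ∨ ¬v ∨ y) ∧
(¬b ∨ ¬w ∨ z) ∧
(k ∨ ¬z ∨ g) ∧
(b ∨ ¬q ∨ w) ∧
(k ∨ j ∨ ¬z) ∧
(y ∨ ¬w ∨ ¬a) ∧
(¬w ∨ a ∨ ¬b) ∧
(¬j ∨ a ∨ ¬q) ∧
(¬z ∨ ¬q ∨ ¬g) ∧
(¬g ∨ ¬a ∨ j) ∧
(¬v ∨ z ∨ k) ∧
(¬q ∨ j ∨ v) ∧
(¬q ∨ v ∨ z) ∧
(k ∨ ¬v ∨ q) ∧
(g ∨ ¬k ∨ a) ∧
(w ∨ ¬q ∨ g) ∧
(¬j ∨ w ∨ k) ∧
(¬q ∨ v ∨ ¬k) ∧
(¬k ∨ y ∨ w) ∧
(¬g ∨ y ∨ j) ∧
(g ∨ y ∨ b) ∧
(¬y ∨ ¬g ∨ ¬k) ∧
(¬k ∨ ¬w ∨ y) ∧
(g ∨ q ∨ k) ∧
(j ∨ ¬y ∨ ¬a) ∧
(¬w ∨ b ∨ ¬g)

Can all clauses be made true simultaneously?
No

No, the formula is not satisfiable.

No assignment of truth values to the variables can make all 40 clauses true simultaneously.

The formula is UNSAT (unsatisfiable).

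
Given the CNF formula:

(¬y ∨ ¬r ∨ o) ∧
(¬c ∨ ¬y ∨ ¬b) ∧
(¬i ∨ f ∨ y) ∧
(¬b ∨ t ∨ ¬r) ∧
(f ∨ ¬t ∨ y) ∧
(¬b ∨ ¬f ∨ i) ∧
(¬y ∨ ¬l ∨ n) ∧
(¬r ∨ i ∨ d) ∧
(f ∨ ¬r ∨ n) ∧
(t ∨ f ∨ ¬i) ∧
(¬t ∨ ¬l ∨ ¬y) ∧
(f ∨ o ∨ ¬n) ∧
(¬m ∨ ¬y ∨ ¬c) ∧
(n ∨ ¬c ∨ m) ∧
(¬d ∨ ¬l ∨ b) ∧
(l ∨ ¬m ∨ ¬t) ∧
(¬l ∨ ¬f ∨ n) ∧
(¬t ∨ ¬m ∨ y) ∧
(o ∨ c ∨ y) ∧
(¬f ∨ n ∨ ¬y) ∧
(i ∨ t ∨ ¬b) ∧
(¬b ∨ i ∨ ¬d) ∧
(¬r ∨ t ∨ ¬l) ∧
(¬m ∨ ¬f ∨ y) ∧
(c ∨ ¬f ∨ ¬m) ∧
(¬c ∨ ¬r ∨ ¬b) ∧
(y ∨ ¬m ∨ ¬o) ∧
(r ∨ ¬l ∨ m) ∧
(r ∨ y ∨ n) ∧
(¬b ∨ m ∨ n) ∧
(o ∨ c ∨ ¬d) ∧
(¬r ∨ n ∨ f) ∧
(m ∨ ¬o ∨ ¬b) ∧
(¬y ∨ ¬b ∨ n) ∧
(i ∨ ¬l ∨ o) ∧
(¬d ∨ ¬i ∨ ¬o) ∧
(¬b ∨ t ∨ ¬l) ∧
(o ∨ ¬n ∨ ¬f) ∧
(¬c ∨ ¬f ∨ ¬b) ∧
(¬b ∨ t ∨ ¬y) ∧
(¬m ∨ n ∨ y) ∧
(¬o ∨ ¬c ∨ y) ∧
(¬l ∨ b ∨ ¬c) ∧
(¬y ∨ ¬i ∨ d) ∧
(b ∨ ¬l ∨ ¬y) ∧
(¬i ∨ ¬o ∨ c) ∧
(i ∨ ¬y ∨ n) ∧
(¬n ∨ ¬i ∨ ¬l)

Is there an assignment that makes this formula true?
Yes

Yes, the formula is satisfiable.

One satisfying assignment is: m=False, y=False, c=False, t=False, o=True, i=False, f=False, d=False, b=False, r=False, n=True, l=False

Verification: With this assignment, all 48 clauses evaluate to true.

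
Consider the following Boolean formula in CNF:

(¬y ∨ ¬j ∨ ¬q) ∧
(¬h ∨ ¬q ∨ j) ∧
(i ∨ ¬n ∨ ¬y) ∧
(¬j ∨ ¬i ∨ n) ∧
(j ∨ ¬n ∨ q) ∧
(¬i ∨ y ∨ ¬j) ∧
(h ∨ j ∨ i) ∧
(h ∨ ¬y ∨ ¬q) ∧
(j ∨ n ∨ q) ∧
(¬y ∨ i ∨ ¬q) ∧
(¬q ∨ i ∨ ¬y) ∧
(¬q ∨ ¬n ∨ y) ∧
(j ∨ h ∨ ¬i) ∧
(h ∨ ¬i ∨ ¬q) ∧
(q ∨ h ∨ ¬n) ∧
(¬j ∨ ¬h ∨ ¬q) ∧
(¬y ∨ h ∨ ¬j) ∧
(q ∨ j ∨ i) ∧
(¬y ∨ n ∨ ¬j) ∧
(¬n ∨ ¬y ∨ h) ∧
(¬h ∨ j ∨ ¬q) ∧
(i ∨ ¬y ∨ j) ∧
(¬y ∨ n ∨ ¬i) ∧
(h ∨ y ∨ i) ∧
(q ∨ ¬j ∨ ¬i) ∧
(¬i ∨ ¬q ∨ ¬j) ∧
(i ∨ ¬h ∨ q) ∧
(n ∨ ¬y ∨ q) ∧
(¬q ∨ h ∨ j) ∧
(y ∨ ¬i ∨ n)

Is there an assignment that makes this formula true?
No

No, the formula is not satisfiable.

No assignment of truth values to the variables can make all 30 clauses true simultaneously.

The formula is UNSAT (unsatisfiable).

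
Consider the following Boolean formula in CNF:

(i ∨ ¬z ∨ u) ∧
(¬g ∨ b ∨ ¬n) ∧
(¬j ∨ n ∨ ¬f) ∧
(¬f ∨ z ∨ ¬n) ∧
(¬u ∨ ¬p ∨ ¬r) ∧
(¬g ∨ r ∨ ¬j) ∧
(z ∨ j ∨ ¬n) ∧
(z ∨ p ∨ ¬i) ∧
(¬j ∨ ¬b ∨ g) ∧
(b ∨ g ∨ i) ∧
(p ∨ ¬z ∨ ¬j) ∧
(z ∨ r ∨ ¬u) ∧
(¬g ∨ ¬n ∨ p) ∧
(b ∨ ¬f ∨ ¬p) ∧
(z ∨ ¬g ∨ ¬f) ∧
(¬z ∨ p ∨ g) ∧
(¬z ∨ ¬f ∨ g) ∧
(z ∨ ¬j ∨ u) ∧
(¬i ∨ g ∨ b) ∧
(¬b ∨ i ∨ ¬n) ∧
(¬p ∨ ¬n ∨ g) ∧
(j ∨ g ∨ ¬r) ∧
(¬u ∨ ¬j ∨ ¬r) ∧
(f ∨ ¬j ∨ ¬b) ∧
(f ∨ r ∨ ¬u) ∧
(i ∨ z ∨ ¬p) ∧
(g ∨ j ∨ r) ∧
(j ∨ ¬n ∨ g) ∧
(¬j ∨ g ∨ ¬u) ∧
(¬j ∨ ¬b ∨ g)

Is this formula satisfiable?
Yes

Yes, the formula is satisfiable.

One satisfying assignment is: f=False, z=False, g=True, j=False, n=False, u=False, r=False, b=False, p=False, i=False

Verification: With this assignment, all 30 clauses evaluate to true.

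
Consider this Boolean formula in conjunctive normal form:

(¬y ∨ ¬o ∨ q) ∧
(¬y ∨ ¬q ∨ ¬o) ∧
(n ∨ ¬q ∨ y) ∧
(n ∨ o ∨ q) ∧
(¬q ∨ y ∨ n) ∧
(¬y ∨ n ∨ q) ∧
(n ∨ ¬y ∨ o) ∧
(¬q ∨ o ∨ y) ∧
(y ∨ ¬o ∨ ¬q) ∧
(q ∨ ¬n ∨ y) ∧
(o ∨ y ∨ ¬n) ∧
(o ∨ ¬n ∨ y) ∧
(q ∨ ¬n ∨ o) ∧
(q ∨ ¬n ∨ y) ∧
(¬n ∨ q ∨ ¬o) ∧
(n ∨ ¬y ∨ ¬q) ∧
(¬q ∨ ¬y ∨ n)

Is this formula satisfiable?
Yes

Yes, the formula is satisfiable.

One satisfying assignment is: o=True, y=False, n=False, q=False

Verification: With this assignment, all 17 clauses evaluate to true.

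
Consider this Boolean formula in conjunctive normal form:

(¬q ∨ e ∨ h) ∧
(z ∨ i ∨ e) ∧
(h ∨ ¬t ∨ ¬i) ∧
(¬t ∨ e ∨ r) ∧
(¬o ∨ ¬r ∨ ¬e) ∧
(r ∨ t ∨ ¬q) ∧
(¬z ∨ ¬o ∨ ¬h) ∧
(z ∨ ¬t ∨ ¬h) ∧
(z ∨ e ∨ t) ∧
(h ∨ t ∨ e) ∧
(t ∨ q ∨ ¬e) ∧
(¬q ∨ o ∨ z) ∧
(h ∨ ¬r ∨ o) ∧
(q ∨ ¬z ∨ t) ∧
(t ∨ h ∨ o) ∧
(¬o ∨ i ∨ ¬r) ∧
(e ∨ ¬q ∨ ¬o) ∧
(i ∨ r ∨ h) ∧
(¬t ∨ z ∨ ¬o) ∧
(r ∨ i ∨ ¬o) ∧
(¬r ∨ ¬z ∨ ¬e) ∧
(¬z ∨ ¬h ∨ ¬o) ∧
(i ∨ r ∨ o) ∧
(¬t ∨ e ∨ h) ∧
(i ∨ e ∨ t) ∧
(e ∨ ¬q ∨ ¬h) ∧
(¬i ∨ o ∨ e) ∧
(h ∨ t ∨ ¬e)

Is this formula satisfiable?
Yes

Yes, the formula is satisfiable.

One satisfying assignment is: e=True, h=True, t=True, q=True, r=False, o=False, i=True, z=True

Verification: With this assignment, all 28 clauses evaluate to true.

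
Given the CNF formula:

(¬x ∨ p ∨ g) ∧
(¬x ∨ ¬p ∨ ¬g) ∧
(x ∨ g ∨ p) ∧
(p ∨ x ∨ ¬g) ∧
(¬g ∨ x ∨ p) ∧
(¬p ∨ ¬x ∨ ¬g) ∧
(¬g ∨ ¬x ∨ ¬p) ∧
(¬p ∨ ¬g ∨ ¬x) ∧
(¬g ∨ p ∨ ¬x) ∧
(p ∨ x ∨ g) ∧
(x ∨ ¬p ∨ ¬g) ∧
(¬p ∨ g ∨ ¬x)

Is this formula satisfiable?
Yes

Yes, the formula is satisfiable.

One satisfying assignment is: g=False, p=True, x=False

Verification: With this assignment, all 12 clauses evaluate to true.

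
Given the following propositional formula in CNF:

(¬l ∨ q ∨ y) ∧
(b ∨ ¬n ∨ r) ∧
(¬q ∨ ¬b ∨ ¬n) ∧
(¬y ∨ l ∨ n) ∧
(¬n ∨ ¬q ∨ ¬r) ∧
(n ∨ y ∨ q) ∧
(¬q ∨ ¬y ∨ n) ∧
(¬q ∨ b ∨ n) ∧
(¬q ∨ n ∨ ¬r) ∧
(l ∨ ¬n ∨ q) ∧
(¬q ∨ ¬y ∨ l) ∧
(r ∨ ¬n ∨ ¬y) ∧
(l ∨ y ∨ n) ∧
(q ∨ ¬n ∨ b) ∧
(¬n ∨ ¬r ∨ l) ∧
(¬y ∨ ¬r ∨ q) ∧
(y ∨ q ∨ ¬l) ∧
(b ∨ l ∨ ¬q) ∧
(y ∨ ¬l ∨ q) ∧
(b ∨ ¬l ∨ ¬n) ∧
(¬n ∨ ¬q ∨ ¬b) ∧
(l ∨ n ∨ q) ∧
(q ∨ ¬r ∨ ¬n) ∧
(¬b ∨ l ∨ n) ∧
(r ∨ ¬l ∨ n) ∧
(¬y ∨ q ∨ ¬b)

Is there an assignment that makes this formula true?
No

No, the formula is not satisfiable.

No assignment of truth values to the variables can make all 26 clauses true simultaneously.

The formula is UNSAT (unsatisfiable).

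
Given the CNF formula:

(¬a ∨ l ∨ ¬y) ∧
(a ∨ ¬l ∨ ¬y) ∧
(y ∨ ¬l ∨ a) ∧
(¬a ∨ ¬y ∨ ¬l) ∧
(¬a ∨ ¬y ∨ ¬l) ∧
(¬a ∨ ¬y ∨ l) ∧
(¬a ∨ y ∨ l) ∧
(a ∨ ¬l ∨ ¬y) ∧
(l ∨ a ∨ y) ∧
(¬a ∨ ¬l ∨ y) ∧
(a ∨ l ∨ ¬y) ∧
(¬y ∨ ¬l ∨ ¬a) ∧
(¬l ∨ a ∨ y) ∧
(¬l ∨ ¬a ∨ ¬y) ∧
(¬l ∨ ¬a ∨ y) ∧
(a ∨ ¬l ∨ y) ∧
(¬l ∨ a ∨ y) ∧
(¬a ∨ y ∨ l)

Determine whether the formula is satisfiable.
No

No, the formula is not satisfiable.

No assignment of truth values to the variables can make all 18 clauses true simultaneously.

The formula is UNSAT (unsatisfiable).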